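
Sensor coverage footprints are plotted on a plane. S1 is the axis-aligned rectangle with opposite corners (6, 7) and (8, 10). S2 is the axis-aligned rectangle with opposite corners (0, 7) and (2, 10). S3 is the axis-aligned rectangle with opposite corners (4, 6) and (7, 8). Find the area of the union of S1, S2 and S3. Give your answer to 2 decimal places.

17.00

By inclusion–exclusion:
Individual areas: |S1| = 6, |S2| = 6, |S3| = 6.
|S1∩S2| = 0 (no overlap).
|S1∩S3|: x∈[6,7], y∈[7,8] → 1·1 = 1.
|S2∩S3| = 0 (no overlap).
|S1∩S2∩S3| = 0.
|S1 ∪ S2 ∪ S3| = 18 − 1 + 0 = 17.00.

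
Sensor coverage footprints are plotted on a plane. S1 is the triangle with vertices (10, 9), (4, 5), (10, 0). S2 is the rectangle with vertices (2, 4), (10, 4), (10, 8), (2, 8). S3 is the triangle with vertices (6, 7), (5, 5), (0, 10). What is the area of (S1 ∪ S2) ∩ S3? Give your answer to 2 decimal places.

5.50

The region (S1 ∪ S2) ∩ S3 is the polygon with vertices (4,8), (6,7), (5,5), (2,8).
By the shoelace formula its area is 5.50.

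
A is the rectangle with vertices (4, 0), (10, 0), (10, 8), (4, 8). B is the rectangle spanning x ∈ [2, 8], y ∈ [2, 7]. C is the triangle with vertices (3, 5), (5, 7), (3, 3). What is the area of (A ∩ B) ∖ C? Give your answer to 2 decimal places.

19.50

|A ∩ B| = 20.
|(A ∩ B) ∩ C| = 0.5.
|(A ∩ B) ∖ C| = 20 − 0.5 = 19.50.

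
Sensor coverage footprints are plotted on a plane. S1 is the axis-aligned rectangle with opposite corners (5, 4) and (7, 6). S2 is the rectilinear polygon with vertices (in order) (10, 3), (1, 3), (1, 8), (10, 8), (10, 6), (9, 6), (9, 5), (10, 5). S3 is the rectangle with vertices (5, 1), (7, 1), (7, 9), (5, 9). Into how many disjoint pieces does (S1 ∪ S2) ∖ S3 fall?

2

(S1 ∪ S2) ∖ S3 splits into 2 disjoint pieces (area 20, area 14).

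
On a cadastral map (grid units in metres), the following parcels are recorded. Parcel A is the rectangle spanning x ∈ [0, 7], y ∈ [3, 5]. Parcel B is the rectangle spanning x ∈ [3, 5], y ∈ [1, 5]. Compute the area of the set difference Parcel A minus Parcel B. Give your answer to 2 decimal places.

10.00

|Parcel A∩Parcel B|: x∈[3,5], y∈[3,5] → 2·2 = 4.
|Parcel A| = 14.
|Parcel A ∖ Parcel B| = |Parcel A| − |Parcel A∩Parcel B| = 14 − 4 = 10.00.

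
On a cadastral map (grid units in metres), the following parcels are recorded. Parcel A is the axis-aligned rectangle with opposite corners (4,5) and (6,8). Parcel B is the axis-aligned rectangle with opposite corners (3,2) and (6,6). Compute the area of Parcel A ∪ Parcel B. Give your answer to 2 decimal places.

By inclusion–exclusion:
Individual areas: |Parcel A| = 6, |Parcel B| = 12.
|Parcel A∩Parcel B|: x∈[4,6], y∈[5,6] → 2·1 = 2.
|Parcel A ∪ Parcel B| = 18 − 2 = 16.00.

16.00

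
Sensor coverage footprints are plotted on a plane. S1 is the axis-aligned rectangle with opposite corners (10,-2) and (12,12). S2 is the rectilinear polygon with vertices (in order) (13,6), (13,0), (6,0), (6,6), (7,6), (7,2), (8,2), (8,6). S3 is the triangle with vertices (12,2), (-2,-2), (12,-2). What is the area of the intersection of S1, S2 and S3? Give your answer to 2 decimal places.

3.43

The intersection is the polygon with vertices (10,0), (10,1.429), (12,2), (12,0).
By the shoelace formula its area is 3.43.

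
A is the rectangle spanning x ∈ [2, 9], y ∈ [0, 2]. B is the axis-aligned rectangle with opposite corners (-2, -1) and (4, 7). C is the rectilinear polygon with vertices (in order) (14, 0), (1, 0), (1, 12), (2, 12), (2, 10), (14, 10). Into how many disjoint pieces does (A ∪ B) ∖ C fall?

(A ∪ B) ∖ C is a single connected region.

1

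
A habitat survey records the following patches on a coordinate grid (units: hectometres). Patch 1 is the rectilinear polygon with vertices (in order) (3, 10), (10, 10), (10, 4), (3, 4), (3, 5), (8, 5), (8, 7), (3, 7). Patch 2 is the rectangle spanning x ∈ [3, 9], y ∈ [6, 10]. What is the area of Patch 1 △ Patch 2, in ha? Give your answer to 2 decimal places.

|Patch 1| = 32, |Patch 2| = 24, |Patch 1∩Patch 2| = 19.
|Patch 1 △ Patch 2| = |Patch 1| + |Patch 2| − 2·|Patch 1∩Patch 2| = 32 + 24 − 38 = 18.00.

18.00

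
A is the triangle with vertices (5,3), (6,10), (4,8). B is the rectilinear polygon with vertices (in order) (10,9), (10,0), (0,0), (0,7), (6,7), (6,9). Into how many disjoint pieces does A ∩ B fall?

A ∩ B is a single connected region.

1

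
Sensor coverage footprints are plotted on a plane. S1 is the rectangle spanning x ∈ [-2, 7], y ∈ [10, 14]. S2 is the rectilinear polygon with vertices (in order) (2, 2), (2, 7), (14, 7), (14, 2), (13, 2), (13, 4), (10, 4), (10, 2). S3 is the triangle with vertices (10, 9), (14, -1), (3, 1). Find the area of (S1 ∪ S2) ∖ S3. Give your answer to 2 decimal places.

66.11

|S1 ∪ S2| = 90.
|(S1 ∪ S2) ∩ S3| = 23.8875.
|(S1 ∪ S2) ∖ S3| = 90 − 23.8875 = 66.11.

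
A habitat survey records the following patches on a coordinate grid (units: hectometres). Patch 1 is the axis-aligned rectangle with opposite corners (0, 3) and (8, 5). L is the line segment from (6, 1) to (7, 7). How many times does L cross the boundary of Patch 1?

2

The segment meets the boundary at (6.667,5), (6.333,3).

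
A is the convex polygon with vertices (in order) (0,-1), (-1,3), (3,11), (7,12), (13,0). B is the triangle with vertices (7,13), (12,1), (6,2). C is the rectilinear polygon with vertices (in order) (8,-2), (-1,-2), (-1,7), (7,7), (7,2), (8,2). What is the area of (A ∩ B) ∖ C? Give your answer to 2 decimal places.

|A ∩ B| = 32.2035.
|(A ∩ B) ∩ C| = 4.197.
|(A ∩ B) ∖ C| = 32.2035 − 4.197 = 28.01.

28.01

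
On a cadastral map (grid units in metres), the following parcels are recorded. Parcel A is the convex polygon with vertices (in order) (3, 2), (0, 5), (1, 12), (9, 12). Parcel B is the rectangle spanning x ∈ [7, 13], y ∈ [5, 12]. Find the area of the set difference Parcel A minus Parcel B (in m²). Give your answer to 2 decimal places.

|Parcel A| = 52, |Parcel A∩Parcel B| = 3.3333.
|Parcel A ∖ Parcel B| = |Parcel A| − |Parcel A∩Parcel B| = 52 − 3.3333 = 48.67.

48.67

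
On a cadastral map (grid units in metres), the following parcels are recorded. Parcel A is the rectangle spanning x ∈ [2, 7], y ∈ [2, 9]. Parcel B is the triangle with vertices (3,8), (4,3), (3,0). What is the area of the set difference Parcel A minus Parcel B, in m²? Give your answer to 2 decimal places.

|Parcel A| = 35, |Parcel A∩Parcel B| = 3.3333.
|Parcel A ∖ Parcel B| = |Parcel A| − |Parcel A∩Parcel B| = 35 − 3.3333 = 31.67.

31.67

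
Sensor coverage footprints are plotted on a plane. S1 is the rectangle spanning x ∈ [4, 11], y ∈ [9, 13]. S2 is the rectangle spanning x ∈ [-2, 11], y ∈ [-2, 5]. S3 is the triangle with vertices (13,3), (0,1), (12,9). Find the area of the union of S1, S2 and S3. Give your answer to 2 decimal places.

By inclusion–exclusion:
Individual areas: |S1| = 28, |S2| = 91, |S3| = 40.
|S1∩S2| = 0 (no overlap).
|S1∩S3| = 0.
|S2∩S3| = 22.6923.
|S1∩S2∩S3| = 0.
|S1 ∪ S2 ∪ S3| = 159 − 22.6923 + 0 = 136.31.

136.31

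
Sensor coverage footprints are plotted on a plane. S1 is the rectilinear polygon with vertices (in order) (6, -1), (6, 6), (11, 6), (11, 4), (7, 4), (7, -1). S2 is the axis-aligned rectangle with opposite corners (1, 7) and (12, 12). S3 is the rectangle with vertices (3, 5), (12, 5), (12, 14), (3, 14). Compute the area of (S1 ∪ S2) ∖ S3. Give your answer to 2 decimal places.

|S1 ∪ S2| = 70.
|(S1 ∪ S2) ∩ S3| = 50.
|(S1 ∪ S2) ∖ S3| = 70 − 50 = 20.00.

20.00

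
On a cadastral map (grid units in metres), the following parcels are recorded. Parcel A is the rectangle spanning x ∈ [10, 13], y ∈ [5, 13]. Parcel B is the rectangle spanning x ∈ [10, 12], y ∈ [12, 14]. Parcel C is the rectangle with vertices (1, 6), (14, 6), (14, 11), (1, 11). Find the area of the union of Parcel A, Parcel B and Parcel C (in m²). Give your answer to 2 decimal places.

76.00

By inclusion–exclusion:
Individual areas: |Parcel A| = 24, |Parcel B| = 4, |Parcel C| = 65.
|Parcel A∩Parcel B|: x∈[10,12], y∈[12,13] → 2·1 = 2.
|Parcel A∩Parcel C|: x∈[10,13], y∈[6,11] → 3·5 = 15.
|Parcel B∩Parcel C| = 0 (no overlap).
|Parcel A∩Parcel B∩Parcel C| = 0.
|Parcel A ∪ Parcel B ∪ Parcel C| = 93 − 17 + 0 = 76.00.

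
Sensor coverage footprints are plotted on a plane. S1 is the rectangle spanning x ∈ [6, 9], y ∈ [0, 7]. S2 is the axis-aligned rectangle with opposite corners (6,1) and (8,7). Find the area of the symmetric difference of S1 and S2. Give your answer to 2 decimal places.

9.00

|S1∩S2|: x∈[6,8], y∈[1,7] → 2·6 = 12.
|S1 △ S2| = |S1| + |S2| − 2·|S1∩S2| = 21 + 12 − 24 = 9.00.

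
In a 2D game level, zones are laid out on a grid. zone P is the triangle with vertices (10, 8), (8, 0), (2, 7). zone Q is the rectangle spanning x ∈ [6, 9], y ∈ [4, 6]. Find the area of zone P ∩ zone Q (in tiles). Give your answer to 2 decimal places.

6.00

The intersection is the polygon with vertices (6,4), (6,6), (9,6), (9,4).
By the shoelace formula its area is 6.00.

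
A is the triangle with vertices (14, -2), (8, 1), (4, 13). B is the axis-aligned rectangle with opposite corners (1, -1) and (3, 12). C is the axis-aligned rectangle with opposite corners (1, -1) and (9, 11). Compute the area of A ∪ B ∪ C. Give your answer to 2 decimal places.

By inclusion–exclusion:
Individual areas: |A| = 30, |B| = 26, |C| = 96.
|A∩B| = 0.
|A∩C| = 16.8333.
|B∩C|: x∈[1,3], y∈[-1,11] → 2·12 = 24.
|A∩B∩C| = 0.
|A ∪ B ∪ C| = 152 − 40.8333 + 0 = 111.17.

111.17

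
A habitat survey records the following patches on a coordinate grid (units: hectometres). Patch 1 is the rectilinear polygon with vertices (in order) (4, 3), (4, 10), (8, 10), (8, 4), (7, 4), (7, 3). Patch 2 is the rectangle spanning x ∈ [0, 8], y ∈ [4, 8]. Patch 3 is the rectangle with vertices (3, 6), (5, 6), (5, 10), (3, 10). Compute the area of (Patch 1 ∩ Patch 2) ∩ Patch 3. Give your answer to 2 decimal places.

The region (Patch 1 ∩ Patch 2) ∩ Patch 3 is the polygon with vertices (5,8), (5,6), (4,6), (4,8).
By the shoelace formula its area is 2.00.

2.00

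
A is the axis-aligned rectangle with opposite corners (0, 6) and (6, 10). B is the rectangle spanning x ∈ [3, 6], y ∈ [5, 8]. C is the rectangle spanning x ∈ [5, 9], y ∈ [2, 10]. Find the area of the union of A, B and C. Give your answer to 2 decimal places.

By inclusion–exclusion:
Individual areas: |A| = 24, |B| = 9, |C| = 32.
|A∩B|: x∈[3,6], y∈[6,8] → 3·2 = 6.
|A∩C|: x∈[5,6], y∈[6,10] → 1·4 = 4.
|B∩C|: x∈[5,6], y∈[5,8] → 1·3 = 3.
|A∩B∩C| = 2.
|A ∪ B ∪ C| = 65 − 13 + 2 = 54.00.

54.00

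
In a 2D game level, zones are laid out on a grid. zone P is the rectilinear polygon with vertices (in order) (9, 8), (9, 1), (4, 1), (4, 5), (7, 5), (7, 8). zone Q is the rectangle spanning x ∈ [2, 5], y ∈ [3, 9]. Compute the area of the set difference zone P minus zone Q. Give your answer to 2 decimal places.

|zone P| = 26, |zone P∩zone Q| = 2.
|zone P ∖ zone Q| = |zone P| − |zone P∩zone Q| = 26 − 2 = 24.00.

24.00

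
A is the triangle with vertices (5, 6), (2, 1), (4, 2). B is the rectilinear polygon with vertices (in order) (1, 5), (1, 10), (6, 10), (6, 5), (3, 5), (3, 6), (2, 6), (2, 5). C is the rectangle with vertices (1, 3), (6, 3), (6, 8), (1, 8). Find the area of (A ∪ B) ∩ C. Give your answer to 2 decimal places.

|A ∪ B| = 27.325.
|(A ∪ B) ∩ C| = 15.40.

15.40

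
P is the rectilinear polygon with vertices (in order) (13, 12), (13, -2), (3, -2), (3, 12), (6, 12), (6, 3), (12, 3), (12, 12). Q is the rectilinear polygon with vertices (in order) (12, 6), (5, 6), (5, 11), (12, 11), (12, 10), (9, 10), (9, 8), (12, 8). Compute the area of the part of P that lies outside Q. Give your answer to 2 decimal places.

|P| = 86, |P∩Q| = 5.
|P ∖ Q| = |P| − |P∩Q| = 86 − 5 = 81.00.

81.00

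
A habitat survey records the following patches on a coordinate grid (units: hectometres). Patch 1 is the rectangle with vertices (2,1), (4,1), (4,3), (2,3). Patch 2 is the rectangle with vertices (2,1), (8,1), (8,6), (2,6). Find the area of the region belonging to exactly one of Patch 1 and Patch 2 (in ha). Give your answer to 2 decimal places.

26.00

|Patch 1∩Patch 2|: x∈[2,4], y∈[1,3] → 2·2 = 4.
|Patch 1 △ Patch 2| = |Patch 1| + |Patch 2| − 2·|Patch 1∩Patch 2| = 4 + 30 − 8 = 26.00.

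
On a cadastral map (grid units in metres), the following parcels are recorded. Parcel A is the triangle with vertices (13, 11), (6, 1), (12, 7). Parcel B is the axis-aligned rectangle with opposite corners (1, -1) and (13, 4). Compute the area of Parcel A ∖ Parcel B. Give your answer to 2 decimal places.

|Parcel A| = 9, |Parcel A∩Parcel B| = 1.35.
|Parcel A ∖ Parcel B| = |Parcel A| − |Parcel A∩Parcel B| = 9 − 1.35 = 7.65.

7.65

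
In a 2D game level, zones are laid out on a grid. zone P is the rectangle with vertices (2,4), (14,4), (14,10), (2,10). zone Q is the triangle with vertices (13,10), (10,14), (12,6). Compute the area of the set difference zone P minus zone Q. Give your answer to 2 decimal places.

|zone P| = 72, |zone P∩zone Q| = 4.
|zone P ∖ zone Q| = |zone P| − |zone P∩zone Q| = 72 − 4 = 68.00.

68.00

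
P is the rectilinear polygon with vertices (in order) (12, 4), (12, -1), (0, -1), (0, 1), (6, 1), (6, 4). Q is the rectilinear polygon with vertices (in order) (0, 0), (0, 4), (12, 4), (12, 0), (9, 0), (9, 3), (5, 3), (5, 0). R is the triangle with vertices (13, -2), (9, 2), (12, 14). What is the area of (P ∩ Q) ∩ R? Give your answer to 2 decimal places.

9.50

The region (P ∩ Q) ∩ R is the polygon with vertices (11,0), (9,2), (9.5,4), (12,4), (12,0).
By the shoelace formula its area is 9.50.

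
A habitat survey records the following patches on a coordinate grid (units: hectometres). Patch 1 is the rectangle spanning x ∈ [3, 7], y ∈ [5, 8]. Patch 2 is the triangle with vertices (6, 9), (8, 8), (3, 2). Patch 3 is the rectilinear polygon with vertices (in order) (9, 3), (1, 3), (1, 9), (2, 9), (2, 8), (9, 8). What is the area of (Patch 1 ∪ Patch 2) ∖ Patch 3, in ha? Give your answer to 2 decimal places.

1.42

|Patch 1 ∪ Patch 2| = 15.6357.
|(Patch 1 ∪ Patch 2) ∩ Patch 3| = 14.219.
|(Patch 1 ∪ Patch 2) ∖ Patch 3| = 15.6357 − 14.219 = 1.42.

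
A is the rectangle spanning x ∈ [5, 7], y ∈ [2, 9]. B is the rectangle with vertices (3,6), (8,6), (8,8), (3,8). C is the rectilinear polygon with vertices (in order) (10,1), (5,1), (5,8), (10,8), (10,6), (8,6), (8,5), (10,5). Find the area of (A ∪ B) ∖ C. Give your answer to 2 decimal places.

6.00

|A ∪ B| = 20.
|(A ∪ B) ∩ C| = 14.
|(A ∪ B) ∖ C| = 20 − 14 = 6.00.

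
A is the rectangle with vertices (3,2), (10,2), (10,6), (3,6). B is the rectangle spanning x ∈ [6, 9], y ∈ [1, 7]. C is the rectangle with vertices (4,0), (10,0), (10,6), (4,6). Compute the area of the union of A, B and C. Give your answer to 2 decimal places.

43.00

By inclusion–exclusion:
Individual areas: |A| = 28, |B| = 18, |C| = 36.
|A∩B|: x∈[6,9], y∈[2,6] → 3·4 = 12.
|A∩C|: x∈[4,10], y∈[2,6] → 6·4 = 24.
|B∩C|: x∈[6,9], y∈[1,6] → 3·5 = 15.
|A∩B∩C| = 12.
|A ∪ B ∪ C| = 82 − 51 + 12 = 43.00.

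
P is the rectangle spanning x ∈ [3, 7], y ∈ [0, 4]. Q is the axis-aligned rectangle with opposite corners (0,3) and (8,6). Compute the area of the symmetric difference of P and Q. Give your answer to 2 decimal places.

|P∩Q|: x∈[3,7], y∈[3,4] → 4·1 = 4.
|P △ Q| = |P| + |Q| − 2·|P∩Q| = 16 + 24 − 8 = 32.00.

32.00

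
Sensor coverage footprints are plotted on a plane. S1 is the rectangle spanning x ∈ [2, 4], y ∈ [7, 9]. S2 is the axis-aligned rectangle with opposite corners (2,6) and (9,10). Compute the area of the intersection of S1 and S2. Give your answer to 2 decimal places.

|S1∩S2|: x∈[2,4], y∈[7,9] → 2·2 = 4.

4.00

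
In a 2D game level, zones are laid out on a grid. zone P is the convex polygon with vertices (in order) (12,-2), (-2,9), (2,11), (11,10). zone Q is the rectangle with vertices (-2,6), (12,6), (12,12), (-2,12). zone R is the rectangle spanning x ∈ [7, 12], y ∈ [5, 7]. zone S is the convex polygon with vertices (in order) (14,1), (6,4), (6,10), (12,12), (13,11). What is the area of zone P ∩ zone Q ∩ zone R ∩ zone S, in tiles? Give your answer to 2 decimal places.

The intersection is the polygon with vertices (7,6), (7,7), (11.25,7), (11.333,6).
By the shoelace formula its area is 4.29.

4.29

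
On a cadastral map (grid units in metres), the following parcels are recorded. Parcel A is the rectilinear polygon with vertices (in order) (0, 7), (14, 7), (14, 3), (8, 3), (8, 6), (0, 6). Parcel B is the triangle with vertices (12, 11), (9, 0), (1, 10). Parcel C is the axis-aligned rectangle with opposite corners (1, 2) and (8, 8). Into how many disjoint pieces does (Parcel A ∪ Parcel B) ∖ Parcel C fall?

(Parcel A ∪ Parcel B) ∖ Parcel C splits into 2 disjoint pieces (area 55.5455, area 1).

2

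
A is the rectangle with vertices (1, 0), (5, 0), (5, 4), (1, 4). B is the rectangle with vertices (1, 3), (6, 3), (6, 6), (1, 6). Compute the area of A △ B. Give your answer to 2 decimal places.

|A∩B|: x∈[1,5], y∈[3,4] → 4·1 = 4.
|A △ B| = |A| + |B| − 2·|A∩B| = 16 + 15 − 8 = 23.00.

23.00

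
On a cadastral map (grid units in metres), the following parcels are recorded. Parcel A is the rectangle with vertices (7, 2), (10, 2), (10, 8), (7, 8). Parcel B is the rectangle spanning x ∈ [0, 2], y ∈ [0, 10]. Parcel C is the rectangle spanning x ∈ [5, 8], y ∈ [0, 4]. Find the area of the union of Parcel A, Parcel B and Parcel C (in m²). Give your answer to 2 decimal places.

By inclusion–exclusion:
Individual areas: |Parcel A| = 18, |Parcel B| = 20, |Parcel C| = 12.
|Parcel A∩Parcel B| = 0 (no overlap).
|Parcel A∩Parcel C|: x∈[7,8], y∈[2,4] → 1·2 = 2.
|Parcel B∩Parcel C| = 0 (no overlap).
|Parcel A∩Parcel B∩Parcel C| = 0.
|Parcel A ∪ Parcel B ∪ Parcel C| = 50 − 2 + 0 = 48.00.

48.00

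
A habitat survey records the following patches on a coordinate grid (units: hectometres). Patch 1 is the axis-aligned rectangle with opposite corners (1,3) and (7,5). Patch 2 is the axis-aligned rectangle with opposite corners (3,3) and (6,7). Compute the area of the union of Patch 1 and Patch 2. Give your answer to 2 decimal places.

18.00

By inclusion–exclusion:
Individual areas: |Patch 1| = 12, |Patch 2| = 12.
|Patch 1∩Patch 2|: x∈[3,6], y∈[3,5] → 3·2 = 6.
|Patch 1 ∪ Patch 2| = 24 − 6 = 18.00.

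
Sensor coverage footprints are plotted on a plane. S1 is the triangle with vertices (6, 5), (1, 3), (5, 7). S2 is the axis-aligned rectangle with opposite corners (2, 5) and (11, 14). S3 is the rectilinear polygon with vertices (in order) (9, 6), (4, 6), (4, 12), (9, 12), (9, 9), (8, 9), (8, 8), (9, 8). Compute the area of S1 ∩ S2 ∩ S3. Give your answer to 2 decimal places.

0.75

The intersection is the polygon with vertices (5.5,6), (4,6), (5,7).
By the shoelace formula its area is 0.75.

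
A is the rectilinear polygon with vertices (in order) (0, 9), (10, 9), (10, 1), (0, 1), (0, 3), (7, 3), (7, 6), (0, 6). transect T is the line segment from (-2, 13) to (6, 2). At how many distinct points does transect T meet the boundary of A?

The segment meets the boundary at (3.091,6), (0.909,9), (5.273,3).

3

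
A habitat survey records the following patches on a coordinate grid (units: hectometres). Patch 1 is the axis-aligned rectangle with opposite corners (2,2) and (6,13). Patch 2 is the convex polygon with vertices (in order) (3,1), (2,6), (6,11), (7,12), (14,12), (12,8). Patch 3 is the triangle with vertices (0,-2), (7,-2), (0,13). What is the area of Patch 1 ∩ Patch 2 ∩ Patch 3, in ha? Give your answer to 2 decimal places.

The intersection is the polygon with vertices (4.286,2), (2.8,2), (2,6), (2.8,7), (4.908,2.484).
By the shoelace formula its area is 7.63.

7.63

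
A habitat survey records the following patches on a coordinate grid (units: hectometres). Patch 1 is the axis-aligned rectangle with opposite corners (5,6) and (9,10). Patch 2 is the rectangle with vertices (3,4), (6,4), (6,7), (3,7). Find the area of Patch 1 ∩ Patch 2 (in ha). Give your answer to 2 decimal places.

|Patch 1∩Patch 2|: x∈[5,6], y∈[6,7] → 1·1 = 1.

1.00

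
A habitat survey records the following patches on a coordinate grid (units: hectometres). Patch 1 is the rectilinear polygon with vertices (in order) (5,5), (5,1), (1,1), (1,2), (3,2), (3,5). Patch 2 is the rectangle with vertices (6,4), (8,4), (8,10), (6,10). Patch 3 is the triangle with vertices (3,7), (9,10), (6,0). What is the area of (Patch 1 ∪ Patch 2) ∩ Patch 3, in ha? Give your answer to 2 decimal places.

|Patch 1 ∪ Patch 2| = 22.
|(Patch 1 ∪ Patch 2) ∩ Patch 3| = 10.46.

10.46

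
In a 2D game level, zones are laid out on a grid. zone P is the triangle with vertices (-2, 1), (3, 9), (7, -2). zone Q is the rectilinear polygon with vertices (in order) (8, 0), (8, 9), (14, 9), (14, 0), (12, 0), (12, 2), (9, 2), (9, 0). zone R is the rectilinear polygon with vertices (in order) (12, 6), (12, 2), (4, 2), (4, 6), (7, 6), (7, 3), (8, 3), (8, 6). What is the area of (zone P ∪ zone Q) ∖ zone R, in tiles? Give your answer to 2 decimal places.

72.23

|zone P ∪ zone Q| = 91.5.
|(zone P ∪ zone Q) ∩ zone R| = 19.2727.
|(zone P ∪ zone Q) ∖ zone R| = 91.5 − 19.2727 = 72.23.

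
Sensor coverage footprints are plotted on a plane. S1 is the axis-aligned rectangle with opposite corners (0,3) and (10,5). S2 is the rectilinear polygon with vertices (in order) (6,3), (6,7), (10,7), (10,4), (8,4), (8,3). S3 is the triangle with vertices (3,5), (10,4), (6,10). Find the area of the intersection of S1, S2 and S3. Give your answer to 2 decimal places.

2.52

The intersection is the polygon with vertices (6,5), (9.333,5), (10,4), (6,4.571).
By the shoelace formula its area is 2.52.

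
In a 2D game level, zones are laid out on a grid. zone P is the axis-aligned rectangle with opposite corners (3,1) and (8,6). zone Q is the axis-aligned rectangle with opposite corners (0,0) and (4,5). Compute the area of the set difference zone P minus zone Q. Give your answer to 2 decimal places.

21.00

|zone P∩zone Q|: x∈[3,4], y∈[1,5] → 1·4 = 4.
|zone P| = 25.
|zone P ∖ zone Q| = |zone P| − |zone P∩zone Q| = 25 − 4 = 21.00.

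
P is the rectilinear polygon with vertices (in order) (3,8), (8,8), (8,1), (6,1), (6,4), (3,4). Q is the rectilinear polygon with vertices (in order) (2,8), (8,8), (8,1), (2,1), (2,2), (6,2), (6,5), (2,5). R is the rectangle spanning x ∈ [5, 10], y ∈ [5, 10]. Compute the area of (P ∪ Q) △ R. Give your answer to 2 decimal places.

|P ∪ Q| = 33.
|(P ∪ Q) ∩ R| = 9.
|(P ∪ Q) △ R| = 33 + 25 − 18 = 40.00.

40.00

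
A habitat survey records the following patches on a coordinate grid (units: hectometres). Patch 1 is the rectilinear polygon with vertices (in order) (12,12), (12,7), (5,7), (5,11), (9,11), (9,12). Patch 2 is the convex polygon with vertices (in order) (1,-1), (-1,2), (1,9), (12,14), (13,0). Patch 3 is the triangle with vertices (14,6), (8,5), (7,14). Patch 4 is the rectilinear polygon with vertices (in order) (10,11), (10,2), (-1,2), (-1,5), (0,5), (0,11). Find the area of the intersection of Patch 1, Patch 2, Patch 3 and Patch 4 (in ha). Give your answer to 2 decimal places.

9.70

The intersection is the polygon with vertices (7.333,11), (9,11), (9.625,11), (10,10.571), (10,7), (7.778,7).
By the shoelace formula its area is 9.70.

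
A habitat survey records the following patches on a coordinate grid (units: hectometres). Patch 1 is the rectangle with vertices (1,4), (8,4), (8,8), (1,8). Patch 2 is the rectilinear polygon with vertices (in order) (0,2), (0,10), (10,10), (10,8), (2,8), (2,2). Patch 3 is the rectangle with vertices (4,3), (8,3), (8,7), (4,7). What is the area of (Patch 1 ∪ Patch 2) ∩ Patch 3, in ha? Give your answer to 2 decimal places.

12.00

The region (Patch 1 ∪ Patch 2) ∩ Patch 3 is the polygon with vertices (4,4), (4,7), (8,7), (8,4).
By the shoelace formula its area is 12.00.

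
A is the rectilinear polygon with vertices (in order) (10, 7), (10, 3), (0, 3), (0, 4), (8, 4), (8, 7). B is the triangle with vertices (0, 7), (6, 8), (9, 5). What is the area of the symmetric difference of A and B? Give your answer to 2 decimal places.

25.72

|A| = 16, |B| = 10.5, |A∩B| = 0.3889.
|A △ B| = |A| + |B| − 2·|A∩B| = 16 + 10.5 − 0.7778 = 25.72.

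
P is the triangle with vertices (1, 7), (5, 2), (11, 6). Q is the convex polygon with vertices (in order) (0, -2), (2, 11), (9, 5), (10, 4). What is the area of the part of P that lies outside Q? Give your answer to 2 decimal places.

2.52

|P| = 23, |P∩Q| = 20.4788.
|P ∖ Q| = |P| − |P∩Q| = 23 − 20.4788 = 2.52.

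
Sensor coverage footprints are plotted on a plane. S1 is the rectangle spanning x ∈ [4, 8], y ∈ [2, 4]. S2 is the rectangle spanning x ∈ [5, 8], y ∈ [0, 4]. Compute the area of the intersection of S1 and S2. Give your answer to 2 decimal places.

6.00

|S1∩S2|: x∈[5,8], y∈[2,4] → 3·2 = 6.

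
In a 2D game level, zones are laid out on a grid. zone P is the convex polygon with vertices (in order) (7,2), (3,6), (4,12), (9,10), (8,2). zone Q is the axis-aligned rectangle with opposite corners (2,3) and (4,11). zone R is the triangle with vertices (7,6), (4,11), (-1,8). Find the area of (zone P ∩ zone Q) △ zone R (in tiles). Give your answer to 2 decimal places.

|zone P ∩ zone Q| = 3.4167.
|(zone P ∩ zone Q) ∩ zone R| = 2.1124.
|(zone P ∩ zone Q) △ zone R| = 3.4167 + 17 − 4.2248 = 16.19.

16.19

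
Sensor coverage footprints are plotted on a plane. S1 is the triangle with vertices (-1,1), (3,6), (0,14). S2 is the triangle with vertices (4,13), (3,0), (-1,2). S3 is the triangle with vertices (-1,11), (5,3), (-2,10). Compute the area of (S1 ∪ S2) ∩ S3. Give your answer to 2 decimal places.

The region (S1 ∪ S2) ∩ S3 is the polygon with vertices (-0.302,10.07), (3.395,5.139), (3.357,4.643), (-0.429,8.429).
By the shoelace formula its area is 4.36.

4.36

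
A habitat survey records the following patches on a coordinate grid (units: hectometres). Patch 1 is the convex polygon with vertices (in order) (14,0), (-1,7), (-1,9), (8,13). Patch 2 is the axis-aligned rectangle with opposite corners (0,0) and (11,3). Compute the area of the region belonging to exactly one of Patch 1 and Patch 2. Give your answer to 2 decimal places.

113.01

|Patch 1| = 85.5, |Patch 2| = 33, |Patch 1∩Patch 2| = 2.7429.
|Patch 1 △ Patch 2| = |Patch 1| + |Patch 2| − 2·|Patch 1∩Patch 2| = 85.5 + 33 − 5.4857 = 113.01.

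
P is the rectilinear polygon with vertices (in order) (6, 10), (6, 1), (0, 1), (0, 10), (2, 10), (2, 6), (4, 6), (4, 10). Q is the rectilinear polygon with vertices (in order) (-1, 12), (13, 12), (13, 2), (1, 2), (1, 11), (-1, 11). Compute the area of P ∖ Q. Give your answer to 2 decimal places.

|P| = 46, |P∩Q| = 32.
|P ∖ Q| = |P| − |P∩Q| = 46 − 32 = 14.00.

14.00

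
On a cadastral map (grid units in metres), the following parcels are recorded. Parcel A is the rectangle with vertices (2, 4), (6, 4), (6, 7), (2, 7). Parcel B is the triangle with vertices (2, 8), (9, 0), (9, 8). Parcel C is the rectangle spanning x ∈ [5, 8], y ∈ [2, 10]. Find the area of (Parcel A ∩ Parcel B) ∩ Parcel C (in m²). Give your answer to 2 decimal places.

The region (Parcel A ∩ Parcel B) ∩ Parcel C is the polygon with vertices (6,4), (5.5,4), (5,4.571), (5,7), (6,7).
By the shoelace formula its area is 2.86.

2.86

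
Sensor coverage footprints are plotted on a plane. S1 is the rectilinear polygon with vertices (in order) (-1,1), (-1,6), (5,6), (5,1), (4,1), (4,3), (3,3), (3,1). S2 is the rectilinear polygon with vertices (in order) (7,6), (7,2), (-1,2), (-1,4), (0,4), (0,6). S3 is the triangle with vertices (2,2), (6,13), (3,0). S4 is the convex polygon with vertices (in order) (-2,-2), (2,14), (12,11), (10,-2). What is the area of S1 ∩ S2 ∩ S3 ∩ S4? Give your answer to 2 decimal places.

4.21

The intersection is the polygon with vertices (3.692,3), (3,3), (3,2), (2,2), (3.454,6), (4.385,6).
By the shoelace formula its area is 4.21.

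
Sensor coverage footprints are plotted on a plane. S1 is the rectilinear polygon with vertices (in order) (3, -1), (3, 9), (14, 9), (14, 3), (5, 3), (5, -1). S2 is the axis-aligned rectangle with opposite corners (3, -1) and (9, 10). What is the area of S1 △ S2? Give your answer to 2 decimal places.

52.00

|S1| = 74, |S2| = 66, |S1∩S2| = 44.
|S1 △ S2| = |S1| + |S2| − 2·|S1∩S2| = 74 + 66 − 88 = 52.00.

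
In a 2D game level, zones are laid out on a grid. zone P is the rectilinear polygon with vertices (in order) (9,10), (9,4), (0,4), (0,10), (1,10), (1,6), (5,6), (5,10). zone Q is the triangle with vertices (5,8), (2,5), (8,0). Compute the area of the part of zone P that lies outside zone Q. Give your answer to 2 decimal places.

|zone P| = 38, |zone P∩zone Q| = 7.9.
|zone P ∖ zone Q| = |zone P| − |zone P∩zone Q| = 38 − 7.9 = 30.10.

30.10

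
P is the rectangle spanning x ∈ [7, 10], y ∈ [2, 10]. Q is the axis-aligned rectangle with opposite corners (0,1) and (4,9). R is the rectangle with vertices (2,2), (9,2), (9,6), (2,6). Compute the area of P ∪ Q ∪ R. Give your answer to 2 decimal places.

By inclusion–exclusion:
Individual areas: |P| = 24, |Q| = 32, |R| = 28.
|P∩Q| = 0 (no overlap).
|P∩R|: x∈[7,9], y∈[2,6] → 2·4 = 8.
|Q∩R|: x∈[2,4], y∈[2,6] → 2·4 = 8.
|P∩Q∩R| = 0.
|P ∪ Q ∪ R| = 84 − 16 + 0 = 68.00.

68.00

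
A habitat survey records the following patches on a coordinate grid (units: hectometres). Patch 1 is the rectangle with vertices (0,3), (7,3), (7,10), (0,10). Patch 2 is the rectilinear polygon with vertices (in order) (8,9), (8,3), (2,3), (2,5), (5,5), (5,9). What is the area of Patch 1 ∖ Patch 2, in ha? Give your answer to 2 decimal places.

|Patch 1| = 49, |Patch 1∩Patch 2| = 18.
|Patch 1 ∖ Patch 2| = |Patch 1| − |Patch 1∩Patch 2| = 49 − 18 = 31.00.

31.00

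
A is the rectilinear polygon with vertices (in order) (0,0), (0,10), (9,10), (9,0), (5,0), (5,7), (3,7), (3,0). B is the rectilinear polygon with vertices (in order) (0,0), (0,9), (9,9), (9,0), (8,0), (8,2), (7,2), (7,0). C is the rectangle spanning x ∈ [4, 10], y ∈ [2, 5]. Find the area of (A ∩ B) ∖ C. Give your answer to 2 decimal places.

53.00

|A ∩ B| = 65.
|(A ∩ B) ∩ C| = 12.
|(A ∩ B) ∖ C| = 65 − 12 = 53.00.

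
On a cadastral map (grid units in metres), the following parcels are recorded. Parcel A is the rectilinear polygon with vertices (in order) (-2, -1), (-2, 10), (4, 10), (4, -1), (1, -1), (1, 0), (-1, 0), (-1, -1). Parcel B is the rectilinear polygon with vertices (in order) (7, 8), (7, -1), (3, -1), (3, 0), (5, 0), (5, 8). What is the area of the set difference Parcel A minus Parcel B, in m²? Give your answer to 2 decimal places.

63.00

|Parcel A| = 64, |Parcel A∩Parcel B| = 1.
|Parcel A ∖ Parcel B| = |Parcel A| − |Parcel A∩Parcel B| = 64 − 1 = 63.00.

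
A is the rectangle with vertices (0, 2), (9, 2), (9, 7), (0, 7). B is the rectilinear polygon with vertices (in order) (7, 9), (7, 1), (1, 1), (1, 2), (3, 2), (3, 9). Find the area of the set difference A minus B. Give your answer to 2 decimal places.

|A| = 45, |A∩B| = 20.
|A ∖ B| = |A| − |A∩B| = 45 − 20 = 25.00.

25.00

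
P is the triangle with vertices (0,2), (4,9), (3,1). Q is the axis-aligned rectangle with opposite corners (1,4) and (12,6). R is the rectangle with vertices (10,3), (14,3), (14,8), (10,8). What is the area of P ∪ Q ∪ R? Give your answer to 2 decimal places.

By inclusion–exclusion:
Individual areas: |P| = 12.5, |Q| = 22, |R| = 20.
|P∩Q| = 3.5714.
|P∩R| = 0.
|Q∩R|: x∈[10,12], y∈[4,6] → 2·2 = 4.
|P∩Q∩R| = 0.
|P ∪ Q ∪ R| = 54.5 − 7.5714 + 0 = 46.93.

46.93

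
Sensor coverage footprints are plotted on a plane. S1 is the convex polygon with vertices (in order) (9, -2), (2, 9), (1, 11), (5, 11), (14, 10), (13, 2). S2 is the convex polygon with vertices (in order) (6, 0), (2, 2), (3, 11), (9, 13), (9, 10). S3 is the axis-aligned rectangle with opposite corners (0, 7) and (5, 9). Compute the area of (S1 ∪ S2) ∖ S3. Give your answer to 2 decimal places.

|S1 ∪ S2| = 122.7509.
|(S1 ∪ S2) ∩ S3| = 5.0713.
|(S1 ∪ S2) ∖ S3| = 122.7509 − 5.0713 = 117.68.

117.68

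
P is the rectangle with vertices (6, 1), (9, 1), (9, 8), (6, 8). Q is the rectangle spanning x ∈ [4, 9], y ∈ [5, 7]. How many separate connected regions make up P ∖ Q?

P ∖ Q splits into 2 disjoint pieces (area 12, area 3).

2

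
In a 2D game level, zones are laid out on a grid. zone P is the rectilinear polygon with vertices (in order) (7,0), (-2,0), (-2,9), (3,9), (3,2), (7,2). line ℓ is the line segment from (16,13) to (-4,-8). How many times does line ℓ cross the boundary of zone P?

The segment meets the boundary at (3.619,0), (5.524,2).

2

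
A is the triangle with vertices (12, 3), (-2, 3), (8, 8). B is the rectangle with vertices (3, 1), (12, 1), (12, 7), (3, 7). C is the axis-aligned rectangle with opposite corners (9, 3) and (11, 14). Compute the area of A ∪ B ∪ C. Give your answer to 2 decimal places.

By inclusion–exclusion:
Individual areas: |A| = 35, |B| = 54, |C| = 22.
|A∩B| = 27.35.
|A∩C| = 5.
|B∩C|: x∈[9,11], y∈[3,7] → 2·4 = 8.
|A∩B∩C| = 5.
|A ∪ B ∪ C| = 111 − 40.35 + 5 = 75.65.

75.65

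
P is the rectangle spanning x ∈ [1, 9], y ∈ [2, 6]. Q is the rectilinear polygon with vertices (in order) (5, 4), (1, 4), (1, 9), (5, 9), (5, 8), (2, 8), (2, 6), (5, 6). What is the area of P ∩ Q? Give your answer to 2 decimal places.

The intersection is the polygon with vertices (5,6), (5,4), (1,4), (1,6), (2,6).
By the shoelace formula its area is 8.00.

8.00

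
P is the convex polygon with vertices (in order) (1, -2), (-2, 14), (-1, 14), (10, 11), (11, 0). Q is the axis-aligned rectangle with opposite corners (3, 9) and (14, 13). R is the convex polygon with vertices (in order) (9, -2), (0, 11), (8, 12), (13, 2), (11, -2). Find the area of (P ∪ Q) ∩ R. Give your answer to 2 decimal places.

The region (P ∪ Q) ∩ R is the polygon with vertices (11,0), (8.027,-0.595), (0,11), (8,12), (10.333,7.333).
By the shoelace formula its area is 76.12.

76.12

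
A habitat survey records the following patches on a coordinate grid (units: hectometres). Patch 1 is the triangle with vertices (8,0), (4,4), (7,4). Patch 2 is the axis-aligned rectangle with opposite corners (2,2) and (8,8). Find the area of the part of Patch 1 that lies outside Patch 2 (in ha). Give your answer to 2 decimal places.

1.50

|Patch 1| = 6, |Patch 1∩Patch 2| = 4.5.
|Patch 1 ∖ Patch 2| = |Patch 1| − |Patch 1∩Patch 2| = 6 − 4.5 = 1.50.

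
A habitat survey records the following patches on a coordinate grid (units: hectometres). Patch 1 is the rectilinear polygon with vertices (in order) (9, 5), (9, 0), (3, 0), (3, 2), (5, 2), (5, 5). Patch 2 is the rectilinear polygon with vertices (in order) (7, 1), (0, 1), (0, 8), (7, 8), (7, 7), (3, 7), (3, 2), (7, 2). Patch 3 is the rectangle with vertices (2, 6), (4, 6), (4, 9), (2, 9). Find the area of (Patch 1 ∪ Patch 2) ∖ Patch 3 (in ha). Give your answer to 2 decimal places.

46.00

|Patch 1 ∪ Patch 2| = 49.
|(Patch 1 ∪ Patch 2) ∩ Patch 3| = 3.
|(Patch 1 ∪ Patch 2) ∖ Patch 3| = 49 − 3 = 46.00.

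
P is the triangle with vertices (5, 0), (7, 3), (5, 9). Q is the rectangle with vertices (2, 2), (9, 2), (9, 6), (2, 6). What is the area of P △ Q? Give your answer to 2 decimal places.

|P| = 9, |Q| = 28, |P∩Q| = 6.1667.
|P △ Q| = |P| + |Q| − 2·|P∩Q| = 9 + 28 − 12.3333 = 24.67.

24.67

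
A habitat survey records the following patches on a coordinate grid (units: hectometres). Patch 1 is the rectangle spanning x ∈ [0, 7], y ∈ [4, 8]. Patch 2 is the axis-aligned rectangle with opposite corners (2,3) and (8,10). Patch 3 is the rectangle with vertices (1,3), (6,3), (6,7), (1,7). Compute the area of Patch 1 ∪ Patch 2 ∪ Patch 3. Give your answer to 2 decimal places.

By inclusion–exclusion:
Individual areas: |Patch 1| = 28, |Patch 2| = 42, |Patch 3| = 20.
|Patch 1∩Patch 2|: x∈[2,7], y∈[4,8] → 5·4 = 20.
|Patch 1∩Patch 3|: x∈[1,6], y∈[4,7] → 5·3 = 15.
|Patch 2∩Patch 3|: x∈[2,6], y∈[3,7] → 4·4 = 16.
|Patch 1∩Patch 2∩Patch 3| = 12.
|Patch 1 ∪ Patch 2 ∪ Patch 3| = 90 − 51 + 12 = 51.00.

51.00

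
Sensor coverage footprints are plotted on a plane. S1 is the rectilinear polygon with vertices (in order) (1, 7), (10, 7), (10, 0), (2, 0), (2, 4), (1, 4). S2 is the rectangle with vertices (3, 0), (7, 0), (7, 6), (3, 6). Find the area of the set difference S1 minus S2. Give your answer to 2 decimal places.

|S1| = 59, |S1∩S2| = 24.
|S1 ∖ S2| = |S1| − |S1∩S2| = 59 − 24 = 35.00.

35.00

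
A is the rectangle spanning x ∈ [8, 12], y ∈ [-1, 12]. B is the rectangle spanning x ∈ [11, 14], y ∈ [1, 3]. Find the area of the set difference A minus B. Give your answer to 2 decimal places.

50.00

|A∩B|: x∈[11,12], y∈[1,3] → 1·2 = 2.
|A| = 52.
|A ∖ B| = |A| − |A∩B| = 52 − 2 = 50.00.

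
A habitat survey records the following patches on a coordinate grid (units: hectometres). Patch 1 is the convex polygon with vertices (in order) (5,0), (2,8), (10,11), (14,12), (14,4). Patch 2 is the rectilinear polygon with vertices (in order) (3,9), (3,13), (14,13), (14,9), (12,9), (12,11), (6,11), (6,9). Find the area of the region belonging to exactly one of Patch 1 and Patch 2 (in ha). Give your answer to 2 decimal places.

|Patch 1| = 92, |Patch 2| = 32, |Patch 1∩Patch 2| = 6.3333.
|Patch 1 △ Patch 2| = |Patch 1| + |Patch 2| − 2·|Patch 1∩Patch 2| = 92 + 32 − 12.6667 = 111.33.

111.33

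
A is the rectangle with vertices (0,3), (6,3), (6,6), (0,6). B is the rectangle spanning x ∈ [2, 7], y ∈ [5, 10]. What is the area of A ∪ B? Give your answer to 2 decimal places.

39.00

By inclusion–exclusion:
Individual areas: |A| = 18, |B| = 25.
|A∩B|: x∈[2,6], y∈[5,6] → 4·1 = 4.
|A ∪ B| = 43 − 4 = 39.00.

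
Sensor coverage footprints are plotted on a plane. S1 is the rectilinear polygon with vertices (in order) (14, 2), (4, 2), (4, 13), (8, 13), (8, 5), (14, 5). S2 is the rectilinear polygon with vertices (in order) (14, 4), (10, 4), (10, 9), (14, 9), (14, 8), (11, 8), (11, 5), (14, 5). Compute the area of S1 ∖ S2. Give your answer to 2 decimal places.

|S1| = 62, |S1∩S2| = 4.
|S1 ∖ S2| = |S1| − |S1∩S2| = 62 − 4 = 58.00.

58.00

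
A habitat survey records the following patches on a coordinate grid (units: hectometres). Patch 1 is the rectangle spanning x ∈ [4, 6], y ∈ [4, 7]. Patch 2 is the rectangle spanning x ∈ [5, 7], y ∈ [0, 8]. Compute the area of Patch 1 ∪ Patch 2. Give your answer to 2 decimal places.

By inclusion–exclusion:
Individual areas: |Patch 1| = 6, |Patch 2| = 16.
|Patch 1∩Patch 2|: x∈[5,6], y∈[4,7] → 1·3 = 3.
|Patch 1 ∪ Patch 2| = 22 − 3 = 19.00.

19.00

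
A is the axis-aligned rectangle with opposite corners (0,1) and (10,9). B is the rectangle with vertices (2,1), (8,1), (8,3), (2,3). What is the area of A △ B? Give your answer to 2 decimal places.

|A∩B|: x∈[2,8], y∈[1,3] → 6·2 = 12.
|A △ B| = |A| + |B| − 2·|A∩B| = 80 + 12 − 24 = 68.00.

68.00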